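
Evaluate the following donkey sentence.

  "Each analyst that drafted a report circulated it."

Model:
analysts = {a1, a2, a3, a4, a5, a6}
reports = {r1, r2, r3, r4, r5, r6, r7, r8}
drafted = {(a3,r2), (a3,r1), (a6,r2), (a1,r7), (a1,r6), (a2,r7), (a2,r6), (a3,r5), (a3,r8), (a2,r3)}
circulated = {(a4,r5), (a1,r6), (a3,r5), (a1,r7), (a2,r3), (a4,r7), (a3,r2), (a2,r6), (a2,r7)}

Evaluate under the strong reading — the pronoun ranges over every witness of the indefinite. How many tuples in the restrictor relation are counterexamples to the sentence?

3

"it" takes "a report" as antecedent — a donkey pronoun bound across the clause boundary.
Strong reading: for every (a,r) with drafted(a,r), circulated(a,r).
Restrictor pairs: (a1,r6) ✓  (a1,r7) ✓  (a2,r3) ✓  (a2,r6) ✓  (a2,r7) ✓  (a3,r1) ✗  (a3,r2) ✓  (a3,r5) ✓  (a3,r8) ✗  (a6,r2) ✗
Counterexamples (restrictor pairs failing the scope): 3.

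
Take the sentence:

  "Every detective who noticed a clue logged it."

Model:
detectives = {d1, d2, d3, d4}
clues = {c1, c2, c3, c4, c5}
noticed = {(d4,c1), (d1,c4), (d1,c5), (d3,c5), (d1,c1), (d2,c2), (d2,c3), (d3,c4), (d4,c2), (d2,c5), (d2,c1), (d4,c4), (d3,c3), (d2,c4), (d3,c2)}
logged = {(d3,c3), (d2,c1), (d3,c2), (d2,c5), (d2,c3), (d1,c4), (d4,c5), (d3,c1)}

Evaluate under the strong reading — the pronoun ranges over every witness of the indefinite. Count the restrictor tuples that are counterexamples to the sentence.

9

"it" takes "a clue" as antecedent — a donkey pronoun bound across the clause boundary.
Strong reading: for every (d,c) with noticed(d,c), logged(d,c).
Restrictor pairs: (d1,c1) ✗  (d1,c4) ✓  (d1,c5) ✗  (d2,c1) ✓  (d2,c2) ✗  (d2,c3) ✓  (d2,c4) ✗  (d2,c5) ✓  (d3,c2) ✓  (d3,c3) ✓  (d3,c4) ✗  (d3,c5) ✗  (d4,c1) ✗  (d4,c2) ✗  (d4,c4) ✗
Counterexamples (restrictor pairs failing the scope): 9.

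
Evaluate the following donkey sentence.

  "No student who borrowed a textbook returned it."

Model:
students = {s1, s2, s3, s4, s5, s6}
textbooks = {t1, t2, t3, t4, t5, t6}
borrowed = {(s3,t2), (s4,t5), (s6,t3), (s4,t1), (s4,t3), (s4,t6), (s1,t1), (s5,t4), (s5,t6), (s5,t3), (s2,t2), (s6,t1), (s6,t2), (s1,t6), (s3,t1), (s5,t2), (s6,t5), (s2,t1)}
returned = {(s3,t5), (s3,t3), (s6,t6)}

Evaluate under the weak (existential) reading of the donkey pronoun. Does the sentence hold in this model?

"it" takes "a textbook" as antecedent — a donkey pronoun bound across the clause boundary.
Truth condition: for no (s,t) with borrowed(s,t) does returned(s,t) hold.
Restrictor pairs — does the scope hold? (s1,t1):fails  (s1,t6):fails  (s2,t1):fails  (s2,t2):fails  (s3,t1):fails  (s3,t2):fails  (s4,t1):fails  (s4,t3):fails  (s4,t5):fails  (s4,t6):fails  (s5,t2):fails  (s5,t3):fails  (s5,t4):fails  (s5,t6):fails  (s6,t1):fails  (s6,t2):fails  (s6,t3):fails  (s6,t5):fails
Scope holds for no restrictor pair, so the sentence is true.

True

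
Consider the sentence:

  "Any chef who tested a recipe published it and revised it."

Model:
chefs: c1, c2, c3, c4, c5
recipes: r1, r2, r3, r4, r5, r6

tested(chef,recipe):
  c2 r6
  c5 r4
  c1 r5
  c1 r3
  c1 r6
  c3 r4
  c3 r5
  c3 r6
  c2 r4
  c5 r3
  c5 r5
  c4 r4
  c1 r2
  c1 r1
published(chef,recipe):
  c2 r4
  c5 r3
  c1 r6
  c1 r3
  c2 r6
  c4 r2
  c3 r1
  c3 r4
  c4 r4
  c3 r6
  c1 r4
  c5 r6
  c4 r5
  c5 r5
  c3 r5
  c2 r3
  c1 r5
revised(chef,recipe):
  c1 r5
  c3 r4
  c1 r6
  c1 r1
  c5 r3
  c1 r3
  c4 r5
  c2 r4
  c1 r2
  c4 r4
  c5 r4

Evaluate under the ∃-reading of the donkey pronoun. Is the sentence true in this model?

True

"it" takes "a recipe" as antecedent — a donkey pronoun bound across the clause boundary.
Weak reading: every chef c with some tested-recipe has at least one tested-recipe r such that published(c,r) ∧ revised(c,r).
Per chef: c1:✓  c2:✓  c3:✓  c4:✓  c5:✓
Every chef in the restrictor has a witness.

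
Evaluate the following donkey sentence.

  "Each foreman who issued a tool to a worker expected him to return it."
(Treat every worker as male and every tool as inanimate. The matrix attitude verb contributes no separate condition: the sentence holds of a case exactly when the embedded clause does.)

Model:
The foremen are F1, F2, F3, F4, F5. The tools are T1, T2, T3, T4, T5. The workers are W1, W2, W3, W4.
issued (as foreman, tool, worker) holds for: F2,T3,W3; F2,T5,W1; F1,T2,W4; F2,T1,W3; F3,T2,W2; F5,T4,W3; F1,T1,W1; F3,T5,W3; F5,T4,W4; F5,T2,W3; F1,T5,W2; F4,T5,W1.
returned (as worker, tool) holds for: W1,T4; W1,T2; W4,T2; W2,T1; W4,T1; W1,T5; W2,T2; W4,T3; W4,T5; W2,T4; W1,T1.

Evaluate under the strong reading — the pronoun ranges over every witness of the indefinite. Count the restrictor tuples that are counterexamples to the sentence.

7

"him" takes "a worker" as antecedent and "it" takes "a tool"; both are donkey pronouns co-varying with the restrictor.
Strong reading: for every (f,t,w) with issued(f,t,w), returned(w,t).
Restrictor triples: (F1,T1,W1)→returned(W1,T1) ✓  (F1,T2,W4)→returned(W4,T2) ✓  (F1,T5,W2)→returned(W2,T5) ✗  (F2,T1,W3)→returned(W3,T1) ✗  (F2,T3,W3)→returned(W3,T3) ✗  (F2,T5,W1)→returned(W1,T5) ✓  (F3,T2,W2)→returned(W2,T2) ✓  (F3,T5,W3)→returned(W3,T5) ✗  (F4,T5,W1)→returned(W1,T5) ✓  (F5,T2,W3)→returned(W3,T2) ✗  (F5,T4,W3)→returned(W3,T4) ✗  (F5,T4,W4)→returned(W4,T4) ✗
Counterexamples (restrictor triples failing the scope): 7.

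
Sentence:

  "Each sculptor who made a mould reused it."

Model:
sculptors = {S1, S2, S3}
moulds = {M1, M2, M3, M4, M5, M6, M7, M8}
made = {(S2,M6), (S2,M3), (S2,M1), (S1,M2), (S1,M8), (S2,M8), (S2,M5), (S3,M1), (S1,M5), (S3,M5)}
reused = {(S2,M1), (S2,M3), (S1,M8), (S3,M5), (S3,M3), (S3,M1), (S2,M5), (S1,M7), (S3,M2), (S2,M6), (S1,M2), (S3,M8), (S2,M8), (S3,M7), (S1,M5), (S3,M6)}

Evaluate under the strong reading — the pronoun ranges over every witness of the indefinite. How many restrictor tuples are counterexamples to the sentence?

0

"it" takes "a mould" as antecedent — a donkey pronoun bound across the clause boundary.
Strong reading: for every (s,m) with made(s,m), reused(s,m).
Restrictor pairs: (S1,M2) ✓  (S1,M5) ✓  (S1,M8) ✓  (S2,M1) ✓  (S2,M3) ✓  (S2,M5) ✓  (S2,M6) ✓  (S2,M8) ✓  (S3,M1) ✓  (S3,M5) ✓
Counterexamples (restrictor pairs failing the scope): 0.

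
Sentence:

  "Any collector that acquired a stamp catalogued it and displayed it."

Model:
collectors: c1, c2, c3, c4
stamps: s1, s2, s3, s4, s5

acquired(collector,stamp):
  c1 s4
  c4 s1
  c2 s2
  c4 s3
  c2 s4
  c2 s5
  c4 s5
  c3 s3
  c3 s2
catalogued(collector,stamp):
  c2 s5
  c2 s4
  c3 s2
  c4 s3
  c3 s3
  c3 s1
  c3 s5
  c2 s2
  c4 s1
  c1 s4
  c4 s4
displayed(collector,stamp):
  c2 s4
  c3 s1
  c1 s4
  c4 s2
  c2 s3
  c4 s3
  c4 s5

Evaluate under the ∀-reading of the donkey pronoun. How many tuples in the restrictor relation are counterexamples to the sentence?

"it" takes "a stamp" as antecedent — a donkey pronoun bound across the clause boundary.
Strong reading: for every (c,s) with acquired(c,s), catalogued(c,s) ∧ displayed(c,s).
Restrictor pairs: (c1,s4) ✓  (c2,s2) ✗  (c2,s4) ✓  (c2,s5) ✗  (c3,s2) ✗  (c3,s3) ✗  (c4,s1) ✗  (c4,s3) ✓  (c4,s5) ✗
Counterexamples (restrictor pairs failing the scope): 6.

6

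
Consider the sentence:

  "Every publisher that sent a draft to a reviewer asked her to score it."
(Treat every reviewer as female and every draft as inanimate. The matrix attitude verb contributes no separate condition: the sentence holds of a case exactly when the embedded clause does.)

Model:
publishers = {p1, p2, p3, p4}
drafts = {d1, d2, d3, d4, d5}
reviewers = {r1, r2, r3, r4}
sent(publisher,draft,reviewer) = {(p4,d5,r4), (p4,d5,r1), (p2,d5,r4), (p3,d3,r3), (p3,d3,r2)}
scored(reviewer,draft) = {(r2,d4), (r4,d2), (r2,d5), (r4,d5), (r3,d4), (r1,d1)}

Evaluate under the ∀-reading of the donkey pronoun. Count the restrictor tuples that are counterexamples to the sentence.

"her" takes "a reviewer" as antecedent and "it" takes "a draft"; both are donkey pronouns co-varying with the restrictor.
Strong reading: for every (p,d,r) with sent(p,d,r), scored(r,d).
Restrictor triples: (p2,d5,r4)→scored(r4,d5) ✓  (p3,d3,r2)→scored(r2,d3) ✗  (p3,d3,r3)→scored(r3,d3) ✗  (p4,d5,r1)→scored(r1,d5) ✗  (p4,d5,r4)→scored(r4,d5) ✓
Counterexamples (restrictor triples failing the scope): 3.

3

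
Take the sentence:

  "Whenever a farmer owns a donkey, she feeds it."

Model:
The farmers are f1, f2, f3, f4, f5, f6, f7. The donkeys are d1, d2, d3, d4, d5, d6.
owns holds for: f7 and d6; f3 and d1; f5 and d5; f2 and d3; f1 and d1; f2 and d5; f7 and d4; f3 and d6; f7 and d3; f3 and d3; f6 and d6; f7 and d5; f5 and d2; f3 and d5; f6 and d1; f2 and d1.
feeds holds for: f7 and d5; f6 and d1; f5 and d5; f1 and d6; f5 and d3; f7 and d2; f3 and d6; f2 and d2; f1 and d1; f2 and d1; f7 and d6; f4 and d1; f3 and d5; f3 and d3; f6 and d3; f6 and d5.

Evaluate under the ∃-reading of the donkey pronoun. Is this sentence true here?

"it" takes "a donkey" as antecedent — a donkey pronoun bound across the clause boundary.
Weak reading: every farmer f with some owns-donkey has at least one owns-donkey d such that feeds(f,d).
Per farmer: f1:✓  f2:✓  f3:✓  f5:✓  f6:✓  f7:✓
Every farmer in the restrictor has a witness.

True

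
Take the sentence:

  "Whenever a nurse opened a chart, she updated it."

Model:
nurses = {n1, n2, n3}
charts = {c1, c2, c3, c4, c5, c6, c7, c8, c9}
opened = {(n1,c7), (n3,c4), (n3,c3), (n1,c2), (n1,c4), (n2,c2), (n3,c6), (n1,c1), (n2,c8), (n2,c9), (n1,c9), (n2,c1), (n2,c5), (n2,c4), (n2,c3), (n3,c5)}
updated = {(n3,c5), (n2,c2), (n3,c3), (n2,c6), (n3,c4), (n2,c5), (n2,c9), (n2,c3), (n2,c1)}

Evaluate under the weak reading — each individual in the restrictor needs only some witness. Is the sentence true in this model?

False

"it" takes "a chart" as antecedent — a donkey pronoun bound across the clause boundary.
Weak reading: every nurse n with some opened-chart has at least one opened-chart c such that updated(n,c).
Per nurse: n1:✗  n2:✓  n3:✓
n1 has no witness among its opened-charts.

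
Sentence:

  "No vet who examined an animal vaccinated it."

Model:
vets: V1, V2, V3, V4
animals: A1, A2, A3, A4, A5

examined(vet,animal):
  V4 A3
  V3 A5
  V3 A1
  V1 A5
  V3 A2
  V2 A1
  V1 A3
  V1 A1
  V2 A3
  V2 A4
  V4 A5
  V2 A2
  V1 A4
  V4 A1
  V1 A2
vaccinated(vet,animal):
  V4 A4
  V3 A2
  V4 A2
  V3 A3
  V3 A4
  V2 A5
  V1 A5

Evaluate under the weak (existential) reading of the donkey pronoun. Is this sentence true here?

False

"it" takes "an animal" as antecedent — a donkey pronoun bound across the clause boundary.
Truth condition: for no (v,a) with examined(v,a) does vaccinated(v,a) hold.
Restrictor pairs — does the scope hold? (V1,A1):fails  (V1,A2):fails  (V1,A3):fails  (V1,A4):fails  (V1,A5):holds  (V2,A1):fails  (V2,A2):fails  (V2,A3):fails  (V2,A4):fails  (V3,A1):fails  (V3,A2):holds  (V3,A5):fails  (V4,A1):fails  (V4,A3):fails  (V4,A5):fails
Scope holds for 2 pair(s), so the sentence is false.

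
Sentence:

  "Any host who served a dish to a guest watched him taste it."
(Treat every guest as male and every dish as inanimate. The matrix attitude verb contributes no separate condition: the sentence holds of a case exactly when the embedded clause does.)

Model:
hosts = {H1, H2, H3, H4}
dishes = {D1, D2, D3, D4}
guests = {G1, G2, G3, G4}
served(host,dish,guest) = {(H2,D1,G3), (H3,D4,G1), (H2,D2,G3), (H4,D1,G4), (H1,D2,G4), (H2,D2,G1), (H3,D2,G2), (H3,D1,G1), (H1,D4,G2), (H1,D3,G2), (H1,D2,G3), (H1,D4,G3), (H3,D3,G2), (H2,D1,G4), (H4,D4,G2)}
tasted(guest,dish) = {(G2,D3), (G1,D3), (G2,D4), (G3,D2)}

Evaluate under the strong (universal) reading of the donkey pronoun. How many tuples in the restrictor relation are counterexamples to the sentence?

9

"him" takes "a guest" as antecedent and "it" takes "a dish"; both are donkey pronouns co-varying with the restrictor.
Strong reading: for every (h,d,g) with served(h,d,g), tasted(g,d).
Restrictor triples: (H1,D2,G3)→tasted(G3,D2) ✓  (H1,D2,G4)→tasted(G4,D2) ✗  (H1,D3,G2)→tasted(G2,D3) ✓  (H1,D4,G2)→tasted(G2,D4) ✓  (H1,D4,G3)→tasted(G3,D4) ✗  (H2,D1,G3)→tasted(G3,D1) ✗  (H2,D1,G4)→tasted(G4,D1) ✗  (H2,D2,G1)→tasted(G1,D2) ✗  (H2,D2,G3)→tasted(G3,D2) ✓  (H3,D1,G1)→tasted(G1,D1) ✗  (H3,D2,G2)→tasted(G2,D2) ✗  (H3,D3,G2)→tasted(G2,D3) ✓  (H3,D4,G1)→tasted(G1,D4) ✗  (H4,D1,G4)→tasted(G4,D1) ✗  (H4,D4,G2)→tasted(G2,D4) ✓
Counterexamples (restrictor triples failing the scope): 9.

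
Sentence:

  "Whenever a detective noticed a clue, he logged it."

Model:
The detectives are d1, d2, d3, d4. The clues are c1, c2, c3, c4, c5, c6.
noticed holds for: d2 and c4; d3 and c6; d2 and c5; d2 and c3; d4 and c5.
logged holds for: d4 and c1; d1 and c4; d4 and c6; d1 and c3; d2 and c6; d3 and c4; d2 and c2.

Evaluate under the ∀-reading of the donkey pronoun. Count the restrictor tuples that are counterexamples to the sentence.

"it" takes "a clue" as antecedent — a donkey pronoun bound across the clause boundary.
Strong reading: for every (d,c) with noticed(d,c), logged(d,c).
Restrictor pairs: (d2,c3) ✗  (d2,c4) ✗  (d2,c5) ✗  (d3,c6) ✗  (d4,c5) ✗
Counterexamples (restrictor pairs failing the scope): 5.

5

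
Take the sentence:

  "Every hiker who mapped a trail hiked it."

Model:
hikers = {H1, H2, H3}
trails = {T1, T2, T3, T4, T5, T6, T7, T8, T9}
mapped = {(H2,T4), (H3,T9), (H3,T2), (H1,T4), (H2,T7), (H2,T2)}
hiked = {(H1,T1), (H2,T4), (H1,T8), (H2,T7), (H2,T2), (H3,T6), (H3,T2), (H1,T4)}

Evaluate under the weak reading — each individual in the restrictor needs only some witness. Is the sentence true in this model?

"it" takes "a trail" as antecedent — a donkey pronoun bound across the clause boundary.
Weak reading: every hiker h with some mapped-trail has at least one mapped-trail t such that hiked(h,t).
Per hiker: H1:✓  H2:✓  H3:✓
Every hiker in the restrictor has a witness.

True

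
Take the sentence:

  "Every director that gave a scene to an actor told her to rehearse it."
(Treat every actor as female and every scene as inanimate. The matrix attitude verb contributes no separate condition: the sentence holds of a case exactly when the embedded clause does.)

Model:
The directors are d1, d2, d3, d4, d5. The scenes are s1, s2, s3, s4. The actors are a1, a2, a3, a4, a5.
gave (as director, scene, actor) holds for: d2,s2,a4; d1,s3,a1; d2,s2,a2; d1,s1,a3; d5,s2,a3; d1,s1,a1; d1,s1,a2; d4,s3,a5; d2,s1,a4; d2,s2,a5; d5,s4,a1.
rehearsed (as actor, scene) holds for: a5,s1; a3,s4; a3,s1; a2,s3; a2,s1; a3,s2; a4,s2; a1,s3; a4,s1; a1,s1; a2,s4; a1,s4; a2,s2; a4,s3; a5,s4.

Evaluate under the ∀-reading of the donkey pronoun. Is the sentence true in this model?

False

"her" takes "an actor" as antecedent and "it" takes "a scene"; both are donkey pronouns co-varying with the restrictor.
Strong reading: for every (d,s,a) with gave(d,s,a), rehearsed(a,s).
Restrictor triples: (d1,s1,a1)→rehearsed(a1,s1) ✓  (d1,s1,a2)→rehearsed(a2,s1) ✓  (d1,s1,a3)→rehearsed(a3,s1) ✓  (d1,s3,a1)→rehearsed(a1,s3) ✓  (d2,s1,a4)→rehearsed(a4,s1) ✓  (d2,s2,a2)→rehearsed(a2,s2) ✓  (d2,s2,a4)→rehearsed(a4,s2) ✓  (d2,s2,a5)→rehearsed(a5,s2) ✗  (d4,s3,a5)→rehearsed(a5,s3) ✗  (d5,s2,a3)→rehearsed(a3,s2) ✓  (d5,s4,a1)→rehearsed(a1,s4) ✓
Counterexample: (d2,s2,a5) — rehearsed(a5,s2) does not hold.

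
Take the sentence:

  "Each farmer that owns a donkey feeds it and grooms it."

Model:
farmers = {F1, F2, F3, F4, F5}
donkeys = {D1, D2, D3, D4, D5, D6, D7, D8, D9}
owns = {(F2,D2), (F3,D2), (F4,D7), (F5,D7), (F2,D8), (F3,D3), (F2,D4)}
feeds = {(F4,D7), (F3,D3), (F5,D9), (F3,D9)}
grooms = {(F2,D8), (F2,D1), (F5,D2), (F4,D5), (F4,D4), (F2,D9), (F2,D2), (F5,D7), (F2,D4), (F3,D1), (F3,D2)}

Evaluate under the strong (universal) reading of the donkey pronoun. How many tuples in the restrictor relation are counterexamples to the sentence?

"it" takes "a donkey" as antecedent — a donkey pronoun bound across the clause boundary.
Strong reading: for every (f,d) with owns(f,d), feeds(f,d) ∧ grooms(f,d).
Restrictor pairs: (F2,D2) ✗  (F2,D4) ✗  (F2,D8) ✗  (F3,D2) ✗  (F3,D3) ✗  (F4,D7) ✗  (F5,D7) ✗
Counterexamples (restrictor pairs failing the scope): 7.

7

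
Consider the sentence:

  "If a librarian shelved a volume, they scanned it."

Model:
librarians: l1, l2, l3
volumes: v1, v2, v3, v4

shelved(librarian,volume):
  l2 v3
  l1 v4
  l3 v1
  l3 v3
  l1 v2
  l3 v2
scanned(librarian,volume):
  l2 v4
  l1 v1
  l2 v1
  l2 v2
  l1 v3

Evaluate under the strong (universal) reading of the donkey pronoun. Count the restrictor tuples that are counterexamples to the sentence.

"it" takes "a volume" as antecedent — a donkey pronoun bound across the clause boundary.
Strong reading: for every (l,v) with shelved(l,v), scanned(l,v).
Restrictor pairs: (l1,v2) ✗  (l1,v4) ✗  (l2,v3) ✗  (l3,v1) ✗  (l3,v2) ✗  (l3,v3) ✗
Counterexamples (restrictor pairs failing the scope): 6.

6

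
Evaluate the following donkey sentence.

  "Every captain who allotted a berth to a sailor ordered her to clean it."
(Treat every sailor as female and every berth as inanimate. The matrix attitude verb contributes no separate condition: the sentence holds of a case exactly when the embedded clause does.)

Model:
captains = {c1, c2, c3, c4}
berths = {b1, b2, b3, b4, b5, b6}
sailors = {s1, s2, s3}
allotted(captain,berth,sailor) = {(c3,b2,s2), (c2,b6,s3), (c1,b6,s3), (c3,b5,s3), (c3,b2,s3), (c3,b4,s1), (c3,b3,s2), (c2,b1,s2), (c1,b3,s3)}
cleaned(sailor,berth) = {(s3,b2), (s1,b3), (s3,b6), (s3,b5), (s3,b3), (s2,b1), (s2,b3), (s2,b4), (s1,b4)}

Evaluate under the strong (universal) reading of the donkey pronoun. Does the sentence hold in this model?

"her" takes "a sailor" as antecedent and "it" takes "a berth"; both are donkey pronouns co-varying with the restrictor.
Strong reading: for every (c,b,s) with allotted(c,b,s), cleaned(s,b).
Restrictor triples: (c1,b3,s3)→cleaned(s3,b3) ✓  (c1,b6,s3)→cleaned(s3,b6) ✓  (c2,b1,s2)→cleaned(s2,b1) ✓  (c2,b6,s3)→cleaned(s3,b6) ✓  (c3,b2,s2)→cleaned(s2,b2) ✗  (c3,b2,s3)→cleaned(s3,b2) ✓  (c3,b3,s2)→cleaned(s2,b3) ✓  (c3,b4,s1)→cleaned(s1,b4) ✓  (c3,b5,s3)→cleaned(s3,b5) ✓
Counterexample: (c3,b2,s2) — cleaned(s2,b2) does not hold.

False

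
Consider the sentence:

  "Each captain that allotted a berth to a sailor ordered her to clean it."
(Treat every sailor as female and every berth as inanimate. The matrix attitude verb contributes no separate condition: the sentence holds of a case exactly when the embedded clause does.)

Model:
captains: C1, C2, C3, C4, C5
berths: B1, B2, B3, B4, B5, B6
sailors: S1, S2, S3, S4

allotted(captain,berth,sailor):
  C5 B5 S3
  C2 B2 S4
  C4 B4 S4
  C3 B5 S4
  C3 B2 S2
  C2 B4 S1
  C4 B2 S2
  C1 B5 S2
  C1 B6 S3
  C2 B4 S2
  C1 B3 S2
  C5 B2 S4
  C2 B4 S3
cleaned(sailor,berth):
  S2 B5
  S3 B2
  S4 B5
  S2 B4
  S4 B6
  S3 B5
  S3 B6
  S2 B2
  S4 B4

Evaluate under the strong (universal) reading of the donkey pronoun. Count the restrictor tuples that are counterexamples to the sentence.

5

"her" takes "a sailor" as antecedent and "it" takes "a berth"; both are donkey pronouns co-varying with the restrictor.
Strong reading: for every (c,b,s) with allotted(c,b,s), cleaned(s,b).
Restrictor triples: (C1,B3,S2)→cleaned(S2,B3) ✗  (C1,B5,S2)→cleaned(S2,B5) ✓  (C1,B6,S3)→cleaned(S3,B6) ✓  (C2,B2,S4)→cleaned(S4,B2) ✗  (C2,B4,S1)→cleaned(S1,B4) ✗  (C2,B4,S2)→cleaned(S2,B4) ✓  (C2,B4,S3)→cleaned(S3,B4) ✗  (C3,B2,S2)→cleaned(S2,B2) ✓  (C3,B5,S4)→cleaned(S4,B5) ✓  (C4,B2,S2)→cleaned(S2,B2) ✓  (C4,B4,S4)→cleaned(S4,B4) ✓  (C5,B2,S4)→cleaned(S4,B2) ✗  (C5,B5,S3)→cleaned(S3,B5) ✓
Counterexamples (restrictor triples failing the scope): 5.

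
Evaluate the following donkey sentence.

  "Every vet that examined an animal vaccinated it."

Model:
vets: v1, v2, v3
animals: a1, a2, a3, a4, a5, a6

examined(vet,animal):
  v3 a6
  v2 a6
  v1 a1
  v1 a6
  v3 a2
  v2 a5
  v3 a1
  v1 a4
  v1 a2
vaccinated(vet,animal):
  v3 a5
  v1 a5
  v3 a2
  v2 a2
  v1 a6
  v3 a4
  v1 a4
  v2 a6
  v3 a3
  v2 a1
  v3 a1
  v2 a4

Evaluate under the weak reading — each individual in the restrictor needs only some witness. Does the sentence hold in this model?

"it" takes "an animal" as antecedent — a donkey pronoun bound across the clause boundary.
Weak reading: every vet v with some examined-animal has at least one examined-animal a such that vaccinated(v,a).
Per vet: v1:✓  v2:✓  v3:✓
Every vet in the restrictor has a witness.

True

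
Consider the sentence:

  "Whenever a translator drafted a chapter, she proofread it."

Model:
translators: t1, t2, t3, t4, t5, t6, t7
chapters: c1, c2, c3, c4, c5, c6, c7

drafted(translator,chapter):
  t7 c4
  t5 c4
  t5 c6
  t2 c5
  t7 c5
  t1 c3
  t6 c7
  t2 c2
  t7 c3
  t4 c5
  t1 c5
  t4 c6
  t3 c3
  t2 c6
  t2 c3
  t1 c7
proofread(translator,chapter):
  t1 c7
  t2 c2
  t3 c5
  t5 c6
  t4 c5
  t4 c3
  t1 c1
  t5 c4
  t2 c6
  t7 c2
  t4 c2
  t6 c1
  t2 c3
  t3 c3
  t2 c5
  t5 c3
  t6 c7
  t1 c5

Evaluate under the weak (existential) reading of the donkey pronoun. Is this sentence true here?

"it" takes "a chapter" as antecedent — a donkey pronoun bound across the clause boundary.
Weak reading: every translator t with some drafted-chapter has at least one drafted-chapter c such that proofread(t,c).
Per translator: t1:✓  t2:✓  t3:✓  t4:✓  t5:✓  t6:✓  t7:✗
t7 has no witness among its drafted-chapters.

False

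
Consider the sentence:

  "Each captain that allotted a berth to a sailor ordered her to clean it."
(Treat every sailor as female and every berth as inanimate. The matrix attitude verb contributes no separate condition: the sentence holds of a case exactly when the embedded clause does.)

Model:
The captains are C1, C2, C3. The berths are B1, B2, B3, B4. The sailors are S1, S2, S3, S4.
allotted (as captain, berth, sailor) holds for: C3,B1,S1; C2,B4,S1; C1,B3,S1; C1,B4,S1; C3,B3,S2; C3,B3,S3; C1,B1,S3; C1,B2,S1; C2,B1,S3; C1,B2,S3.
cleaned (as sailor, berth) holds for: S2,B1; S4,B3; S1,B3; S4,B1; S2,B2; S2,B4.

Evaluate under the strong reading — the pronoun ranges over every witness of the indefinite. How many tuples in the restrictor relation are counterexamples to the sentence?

"her" takes "a sailor" as antecedent and "it" takes "a berth"; both are donkey pronouns co-varying with the restrictor.
Strong reading: for every (c,b,s) with allotted(c,b,s), cleaned(s,b).
Restrictor triples: (C1,B1,S3)→cleaned(S3,B1) ✗  (C1,B2,S1)→cleaned(S1,B2) ✗  (C1,B2,S3)→cleaned(S3,B2) ✗  (C1,B3,S1)→cleaned(S1,B3) ✓  (C1,B4,S1)→cleaned(S1,B4) ✗  (C2,B1,S3)→cleaned(S3,B1) ✗  (C2,B4,S1)→cleaned(S1,B4) ✗  (C3,B1,S1)→cleaned(S1,B1) ✗  (C3,B3,S2)→cleaned(S2,B3) ✗  (C3,B3,S3)→cleaned(S3,B3) ✗
Counterexamples (restrictor triples failing the scope): 9.

9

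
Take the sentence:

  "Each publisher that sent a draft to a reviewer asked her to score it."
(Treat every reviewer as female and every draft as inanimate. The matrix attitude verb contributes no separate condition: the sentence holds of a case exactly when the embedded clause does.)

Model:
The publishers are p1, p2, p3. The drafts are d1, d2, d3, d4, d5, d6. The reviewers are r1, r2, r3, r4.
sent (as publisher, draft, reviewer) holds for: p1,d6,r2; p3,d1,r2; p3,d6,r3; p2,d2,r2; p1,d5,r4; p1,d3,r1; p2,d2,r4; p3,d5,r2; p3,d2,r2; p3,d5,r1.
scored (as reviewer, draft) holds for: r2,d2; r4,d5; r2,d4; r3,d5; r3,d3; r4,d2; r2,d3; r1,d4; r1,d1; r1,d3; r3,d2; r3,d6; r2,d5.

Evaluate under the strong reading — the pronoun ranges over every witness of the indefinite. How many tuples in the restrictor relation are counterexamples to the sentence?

"her" takes "a reviewer" as antecedent and "it" takes "a draft"; both are donkey pronouns co-varying with the restrictor.
Strong reading: for every (p,d,r) with sent(p,d,r), scored(r,d).
Restrictor triples: (p1,d3,r1)→scored(r1,d3) ✓  (p1,d5,r4)→scored(r4,d5) ✓  (p1,d6,r2)→scored(r2,d6) ✗  (p2,d2,r2)→scored(r2,d2) ✓  (p2,d2,r4)→scored(r4,d2) ✓  (p3,d1,r2)→scored(r2,d1) ✗  (p3,d2,r2)→scored(r2,d2) ✓  (p3,d5,r1)→scored(r1,d5) ✗  (p3,d5,r2)→scored(r2,d5) ✓  (p3,d6,r3)→scored(r3,d6) ✓
Counterexamples (restrictor triples failing the scope): 3.

3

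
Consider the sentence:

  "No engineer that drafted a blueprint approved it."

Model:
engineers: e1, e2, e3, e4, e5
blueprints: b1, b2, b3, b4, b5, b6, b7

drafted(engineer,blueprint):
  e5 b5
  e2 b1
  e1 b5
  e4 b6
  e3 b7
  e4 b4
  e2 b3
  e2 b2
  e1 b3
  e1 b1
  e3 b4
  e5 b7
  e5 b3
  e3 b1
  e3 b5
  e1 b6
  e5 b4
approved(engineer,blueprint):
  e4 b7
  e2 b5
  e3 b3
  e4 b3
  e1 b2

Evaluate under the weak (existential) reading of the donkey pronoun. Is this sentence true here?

"it" takes "a blueprint" as antecedent — a donkey pronoun bound across the clause boundary.
Truth condition: for no (e,b) with drafted(e,b) does approved(e,b) hold.
Restrictor pairs — does the scope hold? (e1,b1):fails  (e1,b3):fails  (e1,b5):fails  (e1,b6):fails  (e2,b1):fails  (e2,b2):fails  (e2,b3):fails  (e3,b1):fails  (e3,b4):fails  (e3,b5):fails  (e3,b7):fails  (e4,b4):fails  (e4,b6):fails  (e5,b3):fails  (e5,b4):fails  (e5,b5):fails  (e5,b7):fails
Scope holds for no restrictor pair, so the sentence is true.

True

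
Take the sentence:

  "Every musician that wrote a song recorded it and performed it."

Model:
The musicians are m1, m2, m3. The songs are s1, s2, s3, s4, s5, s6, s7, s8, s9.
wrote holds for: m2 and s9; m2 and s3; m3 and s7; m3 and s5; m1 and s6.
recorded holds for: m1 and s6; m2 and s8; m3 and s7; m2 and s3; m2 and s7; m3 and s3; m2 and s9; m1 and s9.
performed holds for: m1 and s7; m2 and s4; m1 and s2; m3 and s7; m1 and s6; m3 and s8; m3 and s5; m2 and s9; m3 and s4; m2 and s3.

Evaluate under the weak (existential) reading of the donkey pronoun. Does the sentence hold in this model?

True

"it" takes "a song" as antecedent — a donkey pronoun bound across the clause boundary.
Weak reading: every musician m with some wrote-song has at least one wrote-song s such that recorded(m,s) ∧ performed(m,s).
Per musician: m1:✓  m2:✓  m3:✓
Every musician in the restrictor has a witness.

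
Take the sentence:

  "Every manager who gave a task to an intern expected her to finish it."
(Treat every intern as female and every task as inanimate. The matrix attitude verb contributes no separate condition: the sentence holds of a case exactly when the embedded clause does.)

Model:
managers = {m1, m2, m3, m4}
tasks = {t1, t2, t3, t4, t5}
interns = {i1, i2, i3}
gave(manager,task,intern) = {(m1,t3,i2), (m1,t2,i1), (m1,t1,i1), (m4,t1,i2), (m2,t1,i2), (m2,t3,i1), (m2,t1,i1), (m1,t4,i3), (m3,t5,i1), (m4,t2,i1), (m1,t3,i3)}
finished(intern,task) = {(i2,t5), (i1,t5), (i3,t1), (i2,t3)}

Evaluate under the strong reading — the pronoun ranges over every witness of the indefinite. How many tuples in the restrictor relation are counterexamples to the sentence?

"her" takes "an intern" as antecedent and "it" takes "a task"; both are donkey pronouns co-varying with the restrictor.
Strong reading: for every (m,t,i) with gave(m,t,i), finished(i,t).
Restrictor triples: (m1,t1,i1)→finished(i1,t1) ✗  (m1,t2,i1)→finished(i1,t2) ✗  (m1,t3,i2)→finished(i2,t3) ✓  (m1,t3,i3)→finished(i3,t3) ✗  (m1,t4,i3)→finished(i3,t4) ✗  (m2,t1,i1)→finished(i1,t1) ✗  (m2,t1,i2)→finished(i2,t1) ✗  (m2,t3,i1)→finished(i1,t3) ✗  (m3,t5,i1)→finished(i1,t5) ✓  (m4,t1,i2)→finished(i2,t1) ✗  (m4,t2,i1)→finished(i1,t2) ✗
Counterexamples (restrictor triples failing the scope): 9.

9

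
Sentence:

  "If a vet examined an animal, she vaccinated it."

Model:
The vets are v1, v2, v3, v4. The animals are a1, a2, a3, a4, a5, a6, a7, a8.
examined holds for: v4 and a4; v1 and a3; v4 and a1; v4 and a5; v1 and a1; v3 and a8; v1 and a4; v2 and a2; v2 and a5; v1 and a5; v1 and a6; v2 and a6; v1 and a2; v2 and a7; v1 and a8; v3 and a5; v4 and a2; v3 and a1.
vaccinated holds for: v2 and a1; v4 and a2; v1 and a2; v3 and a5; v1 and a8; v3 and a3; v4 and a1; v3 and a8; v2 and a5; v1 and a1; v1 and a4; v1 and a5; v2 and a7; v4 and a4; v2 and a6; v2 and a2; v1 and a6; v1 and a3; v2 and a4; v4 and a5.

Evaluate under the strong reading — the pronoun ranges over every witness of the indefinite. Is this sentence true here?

"it" takes "an animal" as antecedent — a donkey pronoun bound across the clause boundary.
Strong reading: for every (v,a) with examined(v,a), vaccinated(v,a).
Restrictor pairs: (v1,a1) ✓  (v1,a2) ✓  (v1,a3) ✓  (v1,a4) ✓  (v1,a5) ✓  (v1,a6) ✓  (v1,a8) ✓  (v2,a2) ✓  (v2,a5) ✓  (v2,a6) ✓  (v2,a7) ✓  (v3,a1) ✗  (v3,a5) ✓  (v3,a8) ✓  (v4,a1) ✓  (v4,a2) ✓  (v4,a4) ✓  (v4,a5) ✓
Counterexample: (v3,a1) is in examined but fails the scope.

False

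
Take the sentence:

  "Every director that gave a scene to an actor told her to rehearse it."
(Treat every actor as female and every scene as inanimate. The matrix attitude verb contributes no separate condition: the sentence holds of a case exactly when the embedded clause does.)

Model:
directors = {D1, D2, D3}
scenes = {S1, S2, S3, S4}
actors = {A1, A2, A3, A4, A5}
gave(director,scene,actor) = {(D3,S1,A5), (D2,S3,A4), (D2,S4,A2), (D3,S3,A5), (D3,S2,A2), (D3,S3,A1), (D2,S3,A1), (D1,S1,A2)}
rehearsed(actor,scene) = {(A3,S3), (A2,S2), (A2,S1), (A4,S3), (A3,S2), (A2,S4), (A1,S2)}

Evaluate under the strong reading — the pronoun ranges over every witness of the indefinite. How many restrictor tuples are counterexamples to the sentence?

4

"her" takes "an actor" as antecedent and "it" takes "a scene"; both are donkey pronouns co-varying with the restrictor.
Strong reading: for every (d,s,a) with gave(d,s,a), rehearsed(a,s).
Restrictor triples: (D1,S1,A2)→rehearsed(A2,S1) ✓  (D2,S3,A1)→rehearsed(A1,S3) ✗  (D2,S3,A4)→rehearsed(A4,S3) ✓  (D2,S4,A2)→rehearsed(A2,S4) ✓  (D3,S1,A5)→rehearsed(A5,S1) ✗  (D3,S2,A2)→rehearsed(A2,S2) ✓  (D3,S3,A1)→rehearsed(A1,S3) ✗  (D3,S3,A5)→rehearsed(A5,S3) ✗
Counterexamples (restrictor triples failing the scope): 4.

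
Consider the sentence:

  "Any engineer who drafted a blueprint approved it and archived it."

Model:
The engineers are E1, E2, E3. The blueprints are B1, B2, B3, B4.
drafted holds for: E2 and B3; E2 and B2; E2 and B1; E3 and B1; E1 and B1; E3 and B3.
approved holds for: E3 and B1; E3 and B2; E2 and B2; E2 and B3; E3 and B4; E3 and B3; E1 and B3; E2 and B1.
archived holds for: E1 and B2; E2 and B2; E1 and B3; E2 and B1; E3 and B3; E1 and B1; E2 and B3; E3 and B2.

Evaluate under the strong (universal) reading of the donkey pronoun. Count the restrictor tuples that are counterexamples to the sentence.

2

"it" takes "a blueprint" as antecedent — a donkey pronoun bound across the clause boundary.
Strong reading: for every (e,b) with drafted(e,b), approved(e,b) ∧ archived(e,b).
Restrictor pairs: (E1,B1) ✗  (E2,B1) ✓  (E2,B2) ✓  (E2,B3) ✓  (E3,B1) ✗  (E3,B3) ✓
Counterexamples (restrictor pairs failing the scope): 2.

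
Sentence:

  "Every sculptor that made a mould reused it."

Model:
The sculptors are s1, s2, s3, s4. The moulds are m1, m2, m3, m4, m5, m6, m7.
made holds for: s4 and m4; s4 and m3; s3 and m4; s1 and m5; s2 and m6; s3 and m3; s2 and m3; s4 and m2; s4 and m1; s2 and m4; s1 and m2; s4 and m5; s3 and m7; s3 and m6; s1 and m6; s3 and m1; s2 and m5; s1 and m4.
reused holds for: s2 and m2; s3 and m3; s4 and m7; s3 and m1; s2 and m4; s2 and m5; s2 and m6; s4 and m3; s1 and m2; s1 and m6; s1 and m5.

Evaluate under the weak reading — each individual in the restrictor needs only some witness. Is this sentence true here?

"it" takes "a mould" as antecedent — a donkey pronoun bound across the clause boundary.
Weak reading: every sculptor s with some made-mould has at least one made-mould m such that reused(s,m).
Per sculptor: s1:✓  s2:✓  s3:✓  s4:✓
Every sculptor in the restrictor has a witness.

True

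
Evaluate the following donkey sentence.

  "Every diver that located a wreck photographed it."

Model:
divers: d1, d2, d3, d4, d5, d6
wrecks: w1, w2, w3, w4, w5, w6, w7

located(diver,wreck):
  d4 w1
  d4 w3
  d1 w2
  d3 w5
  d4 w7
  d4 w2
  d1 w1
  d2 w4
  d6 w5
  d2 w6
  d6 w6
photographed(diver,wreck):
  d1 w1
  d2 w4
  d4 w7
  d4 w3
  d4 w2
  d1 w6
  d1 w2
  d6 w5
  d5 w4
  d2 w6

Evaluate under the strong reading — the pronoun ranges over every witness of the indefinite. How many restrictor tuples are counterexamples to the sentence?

"it" takes "a wreck" as antecedent — a donkey pronoun bound across the clause boundary.
Strong reading: for every (d,w) with located(d,w), photographed(d,w).
Restrictor pairs: (d1,w1) ✓  (d1,w2) ✓  (d2,w4) ✓  (d2,w6) ✓  (d3,w5) ✗  (d4,w1) ✗  (d4,w2) ✓  (d4,w3) ✓  (d4,w7) ✓  (d6,w5) ✓  (d6,w6) ✗
Counterexamples (restrictor pairs failing the scope): 3.

3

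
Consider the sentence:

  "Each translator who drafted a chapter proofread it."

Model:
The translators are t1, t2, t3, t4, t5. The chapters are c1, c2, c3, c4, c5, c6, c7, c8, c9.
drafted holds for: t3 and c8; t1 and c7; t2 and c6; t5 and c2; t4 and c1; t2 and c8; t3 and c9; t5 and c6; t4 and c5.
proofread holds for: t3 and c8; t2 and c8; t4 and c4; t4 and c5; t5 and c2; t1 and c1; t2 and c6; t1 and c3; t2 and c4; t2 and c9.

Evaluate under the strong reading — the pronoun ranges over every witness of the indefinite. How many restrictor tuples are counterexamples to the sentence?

"it" takes "a chapter" as antecedent — a donkey pronoun bound across the clause boundary.
Strong reading: for every (t,c) with drafted(t,c), proofread(t,c).
Restrictor pairs: (t1,c7) ✗  (t2,c6) ✓  (t2,c8) ✓  (t3,c8) ✓  (t3,c9) ✗  (t4,c1) ✗  (t4,c5) ✓  (t5,c2) ✓  (t5,c6) ✗
Counterexamples (restrictor pairs failing the scope): 4.

4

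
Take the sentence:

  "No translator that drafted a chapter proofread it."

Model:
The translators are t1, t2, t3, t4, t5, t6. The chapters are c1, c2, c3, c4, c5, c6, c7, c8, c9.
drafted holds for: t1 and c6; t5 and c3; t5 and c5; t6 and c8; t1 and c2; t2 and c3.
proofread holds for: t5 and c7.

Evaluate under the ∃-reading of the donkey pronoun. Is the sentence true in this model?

"it" takes "a chapter" as antecedent — a donkey pronoun bound across the clause boundary.
Truth condition: for no (t,c) with drafted(t,c) does proofread(t,c) hold.
Restrictor pairs — does the scope hold? (t1,c2):fails  (t1,c6):fails  (t2,c3):fails  (t5,c3):fails  (t5,c5):fails  (t6,c8):fails
Scope holds for no restrictor pair, so the sentence is true.

True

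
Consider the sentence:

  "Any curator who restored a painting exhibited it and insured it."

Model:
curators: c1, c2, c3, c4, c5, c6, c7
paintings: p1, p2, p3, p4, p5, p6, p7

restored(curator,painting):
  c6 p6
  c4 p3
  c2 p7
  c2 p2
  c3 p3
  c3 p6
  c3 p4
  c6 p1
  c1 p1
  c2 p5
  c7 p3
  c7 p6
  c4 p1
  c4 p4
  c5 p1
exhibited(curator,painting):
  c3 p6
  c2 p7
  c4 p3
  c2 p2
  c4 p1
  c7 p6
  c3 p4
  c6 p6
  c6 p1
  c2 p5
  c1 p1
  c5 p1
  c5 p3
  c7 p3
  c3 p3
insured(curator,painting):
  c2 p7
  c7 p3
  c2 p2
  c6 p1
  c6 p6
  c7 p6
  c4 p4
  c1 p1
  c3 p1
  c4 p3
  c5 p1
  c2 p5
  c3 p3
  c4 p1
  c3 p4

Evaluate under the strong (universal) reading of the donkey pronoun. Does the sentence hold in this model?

"it" takes "a painting" as antecedent — a donkey pronoun bound across the clause boundary.
Strong reading: for every (c,p) with restored(c,p), exhibited(c,p) ∧ insured(c,p).
Restrictor pairs: (c1,p1) ✓  (c2,p2) ✓  (c2,p5) ✓  (c2,p7) ✓  (c3,p3) ✓  (c3,p4) ✓  (c3,p6) ✗  (c4,p1) ✓  (c4,p3) ✓  (c4,p4) ✗  (c5,p1) ✓  (c6,p1) ✓  (c6,p6) ✓  (c7,p3) ✓  (c7,p6) ✓
Counterexample: (c3,p6) is in restored but fails the scope.

False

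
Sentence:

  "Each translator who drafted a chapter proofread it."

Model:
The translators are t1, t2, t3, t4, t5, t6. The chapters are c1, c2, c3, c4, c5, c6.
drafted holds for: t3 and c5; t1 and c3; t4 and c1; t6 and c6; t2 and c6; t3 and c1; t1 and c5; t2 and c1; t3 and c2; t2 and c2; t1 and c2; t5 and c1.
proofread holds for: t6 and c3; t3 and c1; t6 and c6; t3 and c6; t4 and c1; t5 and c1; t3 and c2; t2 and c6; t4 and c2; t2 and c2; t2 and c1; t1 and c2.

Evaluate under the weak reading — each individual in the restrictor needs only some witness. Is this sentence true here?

"it" takes "a chapter" as antecedent — a donkey pronoun bound across the clause boundary.
Weak reading: every translator t with some drafted-chapter has at least one drafted-chapter c such that proofread(t,c).
Per translator: t1:✓  t2:✓  t3:✓  t4:✓  t5:✓  t6:✓
Every translator in the restrictor has a witness.

True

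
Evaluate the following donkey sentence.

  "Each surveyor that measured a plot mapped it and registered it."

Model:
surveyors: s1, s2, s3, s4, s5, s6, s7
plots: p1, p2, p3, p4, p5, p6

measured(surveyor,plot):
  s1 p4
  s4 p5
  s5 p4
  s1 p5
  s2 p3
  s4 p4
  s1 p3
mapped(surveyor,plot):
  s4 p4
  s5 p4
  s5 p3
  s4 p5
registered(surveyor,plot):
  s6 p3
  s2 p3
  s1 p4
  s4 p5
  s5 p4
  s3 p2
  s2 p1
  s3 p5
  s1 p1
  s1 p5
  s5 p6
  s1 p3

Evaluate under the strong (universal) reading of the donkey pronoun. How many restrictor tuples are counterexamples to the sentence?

5

"it" takes "a plot" as antecedent — a donkey pronoun bound across the clause boundary.
Strong reading: for every (s,p) with measured(s,p), mapped(s,p) ∧ registered(s,p).
Restrictor pairs: (s1,p3) ✗  (s1,p4) ✗  (s1,p5) ✗  (s2,p3) ✗  (s4,p4) ✗  (s4,p5) ✓  (s5,p4) ✓
Counterexamples (restrictor pairs failing the scope): 5.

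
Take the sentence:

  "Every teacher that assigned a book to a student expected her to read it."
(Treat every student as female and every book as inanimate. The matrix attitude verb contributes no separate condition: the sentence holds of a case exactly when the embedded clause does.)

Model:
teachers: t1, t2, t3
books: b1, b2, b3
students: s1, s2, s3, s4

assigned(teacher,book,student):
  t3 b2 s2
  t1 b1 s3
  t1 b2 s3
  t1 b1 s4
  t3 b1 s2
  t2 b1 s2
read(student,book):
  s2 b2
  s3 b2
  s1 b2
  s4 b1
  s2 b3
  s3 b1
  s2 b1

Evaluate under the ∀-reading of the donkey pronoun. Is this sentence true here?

"her" takes "a student" as antecedent and "it" takes "a book"; both are donkey pronouns co-varying with the restrictor.
Strong reading: for every (t,b,s) with assigned(t,b,s), read(s,b).
Restrictor triples: (t1,b1,s3)→read(s3,b1) ✓  (t1,b1,s4)→read(s4,b1) ✓  (t1,b2,s3)→read(s3,b2) ✓  (t2,b1,s2)→read(s2,b1) ✓  (t3,b1,s2)→read(s2,b1) ✓  (t3,b2,s2)→read(s2,b2) ✓
Every restrictor triple satisfies the scope.

True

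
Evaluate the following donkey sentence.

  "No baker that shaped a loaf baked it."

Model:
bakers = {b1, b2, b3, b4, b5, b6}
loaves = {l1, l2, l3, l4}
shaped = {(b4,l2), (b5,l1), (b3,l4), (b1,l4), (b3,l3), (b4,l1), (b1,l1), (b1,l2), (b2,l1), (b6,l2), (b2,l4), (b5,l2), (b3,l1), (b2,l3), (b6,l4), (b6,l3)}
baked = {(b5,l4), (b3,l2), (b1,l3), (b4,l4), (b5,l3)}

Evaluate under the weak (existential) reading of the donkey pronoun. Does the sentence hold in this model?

"it" takes "a loaf" as antecedent — a donkey pronoun bound across the clause boundary.
Truth condition: for no (b,l) with shaped(b,l) does baked(b,l) hold.
Restrictor pairs — does the scope hold? (b1,l1):fails  (b1,l2):fails  (b1,l4):fails  (b2,l1):fails  (b2,l3):fails  (b2,l4):fails  (b3,l1):fails  (b3,l3):fails  (b3,l4):fails  (b4,l1):fails  (b4,l2):fails  (b5,l1):fails  (b5,l2):fails  (b6,l2):fails  (b6,l3):fails  (b6,l4):fails
Scope holds for no restrictor pair, so the sentence is true.

True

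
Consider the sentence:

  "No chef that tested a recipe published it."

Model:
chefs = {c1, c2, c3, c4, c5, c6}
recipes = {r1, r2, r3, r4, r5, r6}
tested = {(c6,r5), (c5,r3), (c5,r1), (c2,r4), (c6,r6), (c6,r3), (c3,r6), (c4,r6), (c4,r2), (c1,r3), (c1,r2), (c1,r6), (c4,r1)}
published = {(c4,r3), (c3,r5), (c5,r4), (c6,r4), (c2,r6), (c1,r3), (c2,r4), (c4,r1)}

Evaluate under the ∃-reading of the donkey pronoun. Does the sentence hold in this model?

"it" takes "a recipe" as antecedent — a donkey pronoun bound across the clause boundary.
Truth condition: for no (c,r) with tested(c,r) does published(c,r) hold.
Restrictor pairs — does the scope hold? (c1,r2):fails  (c1,r3):holds  (c1,r6):fails  (c2,r4):holds  (c3,r6):fails  (c4,r1):holds  (c4,r2):fails  (c4,r6):fails  (c5,r1):fails  (c5,r3):fails  (c6,r3):fails  (c6,r5):fails  (c6,r6):fails
Scope holds for 3 pair(s), so the sentence is false.

False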